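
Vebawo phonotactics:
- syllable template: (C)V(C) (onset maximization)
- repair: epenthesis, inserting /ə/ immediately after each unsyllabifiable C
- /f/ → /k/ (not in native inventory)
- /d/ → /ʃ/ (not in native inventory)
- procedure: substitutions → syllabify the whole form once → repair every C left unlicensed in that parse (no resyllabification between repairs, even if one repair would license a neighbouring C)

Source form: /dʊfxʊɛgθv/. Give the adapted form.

ʃʊkxʊɛgθəvə

Substitution: /d/ → /ʃ/, /f/ → /k/, giving /ʃʊkxʊɛgθv/.
Under (C)V(C), the unsyllabifiable consonants are /θ/, /v/ (at most one coda consonant is licensed; onsets are limited to one consonant).
Inserting the epenthetic vowel yields /θ/ → /θə/, /v/ → /və/.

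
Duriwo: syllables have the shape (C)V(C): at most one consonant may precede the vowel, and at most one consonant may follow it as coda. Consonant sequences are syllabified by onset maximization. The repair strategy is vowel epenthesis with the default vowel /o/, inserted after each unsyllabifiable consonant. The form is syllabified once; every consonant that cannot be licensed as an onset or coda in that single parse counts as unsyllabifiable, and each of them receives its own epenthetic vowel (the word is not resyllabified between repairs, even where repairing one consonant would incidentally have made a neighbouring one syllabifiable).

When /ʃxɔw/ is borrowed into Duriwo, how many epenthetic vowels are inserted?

1

The unsyllabifiable consonants are /ʃ/; each receives one epenthetic vowel.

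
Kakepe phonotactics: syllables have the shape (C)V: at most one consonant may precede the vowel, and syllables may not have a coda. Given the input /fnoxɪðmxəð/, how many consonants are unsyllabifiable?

The consonants /f/, /ð/, /m/, /ð/ cannot be parsed into a legal (C)V syllable (no codas are permitted; onsets are limited to one consonant).

4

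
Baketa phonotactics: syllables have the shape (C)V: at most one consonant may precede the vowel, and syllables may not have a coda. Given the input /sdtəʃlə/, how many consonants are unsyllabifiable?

Under (C)V, the unsyllabifiable consonants are /s/, /d/, /ʃ/ (no codas are permitted; onsets are limited to one consonant).

3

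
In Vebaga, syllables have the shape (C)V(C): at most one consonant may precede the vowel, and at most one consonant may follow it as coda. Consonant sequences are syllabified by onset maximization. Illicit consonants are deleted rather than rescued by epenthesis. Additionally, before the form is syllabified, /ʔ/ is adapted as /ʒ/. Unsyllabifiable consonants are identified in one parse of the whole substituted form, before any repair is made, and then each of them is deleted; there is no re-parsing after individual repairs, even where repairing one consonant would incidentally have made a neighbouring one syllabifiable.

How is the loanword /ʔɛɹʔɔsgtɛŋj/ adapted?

ʒɛɹʒɔstɛŋ

Substitution: /ʔ/ → /ʒ/, giving /ʒɛɹʒɔsgtɛŋj/.
Under (C)V(C), the unsyllabifiable consonants are /g/, /j/ (at most one coda consonant is licensed; onsets are limited to one consonant).
Each unlicensed consonant is deleted: /g/, /j/.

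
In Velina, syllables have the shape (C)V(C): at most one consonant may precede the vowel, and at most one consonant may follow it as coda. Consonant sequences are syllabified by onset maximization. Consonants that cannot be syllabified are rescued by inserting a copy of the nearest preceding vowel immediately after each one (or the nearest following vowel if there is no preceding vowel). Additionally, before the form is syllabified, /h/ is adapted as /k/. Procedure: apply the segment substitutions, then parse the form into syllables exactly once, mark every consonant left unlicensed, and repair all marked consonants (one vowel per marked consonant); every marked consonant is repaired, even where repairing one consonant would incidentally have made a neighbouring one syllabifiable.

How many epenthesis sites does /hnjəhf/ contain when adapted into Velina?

After substitution the input is /knjəkf/.
The unsyllabifiable consonants are /k/, /n/, /f/; each receives one epenthetic vowel.

3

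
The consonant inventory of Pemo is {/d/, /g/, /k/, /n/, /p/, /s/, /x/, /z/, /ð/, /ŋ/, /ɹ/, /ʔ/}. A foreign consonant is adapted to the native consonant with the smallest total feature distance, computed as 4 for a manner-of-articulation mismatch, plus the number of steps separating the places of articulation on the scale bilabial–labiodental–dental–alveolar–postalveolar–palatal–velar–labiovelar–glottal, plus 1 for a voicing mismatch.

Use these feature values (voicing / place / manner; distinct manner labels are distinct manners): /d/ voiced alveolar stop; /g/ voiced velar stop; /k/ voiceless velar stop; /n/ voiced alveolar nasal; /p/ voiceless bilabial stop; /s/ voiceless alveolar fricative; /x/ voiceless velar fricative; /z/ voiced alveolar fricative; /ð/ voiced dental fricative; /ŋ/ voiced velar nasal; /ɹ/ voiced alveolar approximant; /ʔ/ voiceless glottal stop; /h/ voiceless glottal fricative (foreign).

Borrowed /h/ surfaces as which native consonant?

x

/x/ is closest: same manner (fricative), place distance 2 (glottal→velar), same voicing; total 2. Next closest is /ʔ/ at distance 4.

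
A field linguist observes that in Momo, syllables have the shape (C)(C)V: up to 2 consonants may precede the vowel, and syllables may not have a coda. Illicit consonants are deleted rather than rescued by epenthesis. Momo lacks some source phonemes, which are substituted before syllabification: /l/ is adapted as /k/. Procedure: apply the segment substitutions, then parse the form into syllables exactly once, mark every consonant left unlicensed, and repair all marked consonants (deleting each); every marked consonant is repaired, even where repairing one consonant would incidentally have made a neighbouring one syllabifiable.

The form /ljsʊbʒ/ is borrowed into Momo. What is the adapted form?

Substitution: /l/ → /k/, giving /kjsʊbʒ/.
Syllabifying with onset maximization leaves /k/, /b/, /ʒ/ stranded (no codas are permitted; onsets may contain at most 2 consonants).
Deletion applies to /k/, /b/, /ʒ/.

jsʊ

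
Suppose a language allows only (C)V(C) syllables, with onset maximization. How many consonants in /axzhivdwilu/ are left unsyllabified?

2

The consonants /z/, /d/ cannot be parsed into a legal (C)V(C) syllable (at most one coda consonant is licensed; onsets are limited to one consonant).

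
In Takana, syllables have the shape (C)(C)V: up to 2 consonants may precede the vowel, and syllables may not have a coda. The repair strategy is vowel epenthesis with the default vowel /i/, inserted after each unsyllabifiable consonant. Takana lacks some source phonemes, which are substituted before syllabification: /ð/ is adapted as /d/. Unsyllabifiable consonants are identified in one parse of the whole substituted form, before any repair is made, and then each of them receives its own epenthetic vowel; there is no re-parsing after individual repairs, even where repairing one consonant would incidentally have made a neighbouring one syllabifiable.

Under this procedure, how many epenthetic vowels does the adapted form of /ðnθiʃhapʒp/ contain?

4

After substitution the input is /dnθiʃhapʒp/.
The unsyllabifiable consonants are /d/, /p/, /ʒ/, /p/; each receives one epenthetic vowel.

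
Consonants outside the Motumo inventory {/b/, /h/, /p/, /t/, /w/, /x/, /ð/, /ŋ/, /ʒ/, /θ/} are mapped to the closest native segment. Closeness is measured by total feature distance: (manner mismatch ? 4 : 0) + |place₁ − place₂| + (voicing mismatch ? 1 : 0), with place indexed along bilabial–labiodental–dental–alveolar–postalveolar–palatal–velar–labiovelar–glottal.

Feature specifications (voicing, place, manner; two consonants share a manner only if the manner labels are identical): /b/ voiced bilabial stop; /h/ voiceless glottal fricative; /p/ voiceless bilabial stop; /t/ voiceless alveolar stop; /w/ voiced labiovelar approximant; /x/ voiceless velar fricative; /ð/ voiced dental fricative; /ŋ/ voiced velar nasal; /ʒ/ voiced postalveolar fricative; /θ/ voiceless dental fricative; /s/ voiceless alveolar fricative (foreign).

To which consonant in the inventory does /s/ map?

/θ/ is closest: same manner (fricative), place distance 1 (alveolar→dental), same voicing; total 1. Next closest is /ð/ at distance 2.

θ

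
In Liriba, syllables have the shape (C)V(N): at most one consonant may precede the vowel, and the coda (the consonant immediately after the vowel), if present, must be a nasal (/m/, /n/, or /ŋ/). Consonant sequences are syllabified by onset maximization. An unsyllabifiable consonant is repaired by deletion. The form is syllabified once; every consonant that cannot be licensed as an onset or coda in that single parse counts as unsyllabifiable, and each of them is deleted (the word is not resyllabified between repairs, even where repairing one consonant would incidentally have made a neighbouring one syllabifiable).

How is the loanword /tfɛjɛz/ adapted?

fɛjɛ

Syllabifying with onset maximization leaves /t/, /z/ stranded (only a nasal (/m/, /n/, or /ŋ/) is licensed in coda position; onsets are limited to one consonant).
Each unlicensed consonant is deleted: /t/, /z/.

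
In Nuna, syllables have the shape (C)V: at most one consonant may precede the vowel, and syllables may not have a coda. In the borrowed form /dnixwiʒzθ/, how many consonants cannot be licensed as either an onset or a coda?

Syllabifying with onset maximization leaves /d/, /x/, /ʒ/, /z/, /θ/ stranded (no codas are permitted; onsets are limited to one consonant).

5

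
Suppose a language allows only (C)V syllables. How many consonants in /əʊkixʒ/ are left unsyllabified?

Syllabifying with onset maximization leaves /x/, /ʒ/ stranded (no codas are permitted; onsets are limited to one consonant).

2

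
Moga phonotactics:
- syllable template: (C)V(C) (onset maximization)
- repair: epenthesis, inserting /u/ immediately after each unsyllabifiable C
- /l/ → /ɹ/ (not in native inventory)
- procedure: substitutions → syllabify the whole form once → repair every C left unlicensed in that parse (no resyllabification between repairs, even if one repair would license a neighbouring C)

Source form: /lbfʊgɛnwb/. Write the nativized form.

Substitution: /l/ → /ɹ/, giving /ɹbfʊgɛnwb/.
Syllabifying with onset maximization leaves /ɹ/, /b/, /w/, /b/ stranded (at most one coda consonant is licensed; onsets are limited to one consonant).
Epenthesis after each stranded consonant: /ɹ/ → /ɹu/, /b/ → /bu/, /w/ → /wu/, /b/ → /bu/.

ɹubufʊgɛnwubu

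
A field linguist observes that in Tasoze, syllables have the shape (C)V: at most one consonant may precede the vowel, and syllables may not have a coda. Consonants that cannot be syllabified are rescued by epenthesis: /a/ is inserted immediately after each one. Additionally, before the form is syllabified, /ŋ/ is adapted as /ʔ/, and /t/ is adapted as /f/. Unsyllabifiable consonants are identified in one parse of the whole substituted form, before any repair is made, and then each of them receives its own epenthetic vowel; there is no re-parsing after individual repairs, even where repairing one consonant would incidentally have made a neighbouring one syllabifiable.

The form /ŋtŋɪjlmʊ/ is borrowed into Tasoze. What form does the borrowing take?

ʔafaʔɪjalamʊ

Substitution: /ŋ/ → /ʔ/, /t/ → /f/, giving /ʔfʔɪjlmʊ/.
Syllabifying with onset maximization leaves /ʔ/, /f/, /j/, /l/ stranded (no codas are permitted; onsets are limited to one consonant).
Inserting the epenthetic vowel yields /ʔ/ → /ʔa/, /f/ → /fa/, /j/ → /ja/, /l/ → /la/.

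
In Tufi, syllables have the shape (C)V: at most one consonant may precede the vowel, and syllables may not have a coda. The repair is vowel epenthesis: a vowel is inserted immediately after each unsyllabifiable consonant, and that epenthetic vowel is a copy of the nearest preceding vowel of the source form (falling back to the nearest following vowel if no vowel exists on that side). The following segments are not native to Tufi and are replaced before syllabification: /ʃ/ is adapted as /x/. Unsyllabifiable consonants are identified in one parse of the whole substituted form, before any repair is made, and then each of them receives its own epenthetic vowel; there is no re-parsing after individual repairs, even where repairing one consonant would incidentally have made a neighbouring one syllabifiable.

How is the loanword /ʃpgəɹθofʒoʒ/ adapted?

Substitution: /ʃ/ → /x/, giving /xpgəɹθofʒoʒ/.
Under (C)V, the unsyllabifiable consonants are /x/, /p/, /ɹ/, /f/, /ʒ/ (no codas are permitted; onsets are limited to one consonant).
Inserting the epenthetic vowel yields /x/ → /xə/, /p/ → /pə/, /ɹ/ → /ɹə/, /f/ → /fo/, /ʒ/ → /ʒo/.

xəpəgəɹəθofoʒoʒo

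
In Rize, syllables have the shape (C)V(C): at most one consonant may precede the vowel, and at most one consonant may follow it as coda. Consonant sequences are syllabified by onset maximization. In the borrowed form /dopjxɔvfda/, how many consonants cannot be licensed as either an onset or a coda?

2

Syllabifying with onset maximization leaves /j/, /f/ stranded (at most one coda consonant is licensed; onsets are limited to one consonant).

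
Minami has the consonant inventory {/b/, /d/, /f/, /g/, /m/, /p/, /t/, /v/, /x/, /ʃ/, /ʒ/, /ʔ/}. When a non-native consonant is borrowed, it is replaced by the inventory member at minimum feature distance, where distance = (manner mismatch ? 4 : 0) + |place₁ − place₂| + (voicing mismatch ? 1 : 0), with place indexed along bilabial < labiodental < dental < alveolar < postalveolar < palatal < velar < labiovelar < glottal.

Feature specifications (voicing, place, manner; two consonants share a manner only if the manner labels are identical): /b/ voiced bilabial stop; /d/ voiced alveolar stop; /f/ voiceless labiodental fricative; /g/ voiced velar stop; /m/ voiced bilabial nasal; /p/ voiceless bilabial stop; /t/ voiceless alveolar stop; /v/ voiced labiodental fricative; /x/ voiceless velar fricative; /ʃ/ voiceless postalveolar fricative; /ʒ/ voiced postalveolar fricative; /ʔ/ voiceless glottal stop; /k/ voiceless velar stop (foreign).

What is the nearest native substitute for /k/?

g

/g/ is closest: same manner (stop), place distance 0 (velar→velar), voicing differs (+1); total 1. Next closest is /ʔ/ at distance 2.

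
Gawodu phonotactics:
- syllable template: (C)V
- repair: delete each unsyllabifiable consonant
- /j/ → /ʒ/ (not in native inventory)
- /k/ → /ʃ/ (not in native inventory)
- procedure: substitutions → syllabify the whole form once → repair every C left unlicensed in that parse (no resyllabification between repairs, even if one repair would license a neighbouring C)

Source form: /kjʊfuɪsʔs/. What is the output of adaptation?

ʒʊfuɪ

Substitution: /k/ → /ʃ/, /j/ → /ʒ/, giving /ʃʒʊfuɪsʔs/.
The consonants /ʃ/, /s/, /ʔ/, /s/ cannot be parsed into a legal (C)V syllable (no codas are permitted; onsets are limited to one consonant).
Deletion applies to /ʃ/, /s/, /ʔ/, /s/.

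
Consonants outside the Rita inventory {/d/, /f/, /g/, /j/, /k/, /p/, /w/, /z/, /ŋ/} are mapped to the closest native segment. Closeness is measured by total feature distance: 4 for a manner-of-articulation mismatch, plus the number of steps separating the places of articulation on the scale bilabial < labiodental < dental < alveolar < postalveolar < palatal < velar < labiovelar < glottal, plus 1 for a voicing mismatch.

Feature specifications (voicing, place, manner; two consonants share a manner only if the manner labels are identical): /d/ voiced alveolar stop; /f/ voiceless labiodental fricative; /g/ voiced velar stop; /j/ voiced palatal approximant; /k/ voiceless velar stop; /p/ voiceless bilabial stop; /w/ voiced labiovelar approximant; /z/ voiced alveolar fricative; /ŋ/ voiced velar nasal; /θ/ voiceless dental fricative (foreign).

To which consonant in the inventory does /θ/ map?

f

/f/ is closest: same manner (fricative), place distance 1 (dental→labiodental), same voicing; total 1. Next closest is /z/ at distance 2.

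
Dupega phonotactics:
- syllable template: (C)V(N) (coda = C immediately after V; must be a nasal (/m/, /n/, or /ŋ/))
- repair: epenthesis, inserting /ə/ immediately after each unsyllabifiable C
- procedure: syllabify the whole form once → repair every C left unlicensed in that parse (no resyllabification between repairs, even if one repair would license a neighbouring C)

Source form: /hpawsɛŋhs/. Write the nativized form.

həpawəsɛŋhəsə

Under (C)V(N), the unsyllabifiable consonants are /h/, /w/, /h/, /s/ (only a nasal (/m/, /n/, or /ŋ/) is licensed in coda position; onsets are limited to one consonant).
Epenthesis after each stranded consonant: /h/ → /hə/, /w/ → /wə/, /h/ → /hə/, /s/ → /sə/.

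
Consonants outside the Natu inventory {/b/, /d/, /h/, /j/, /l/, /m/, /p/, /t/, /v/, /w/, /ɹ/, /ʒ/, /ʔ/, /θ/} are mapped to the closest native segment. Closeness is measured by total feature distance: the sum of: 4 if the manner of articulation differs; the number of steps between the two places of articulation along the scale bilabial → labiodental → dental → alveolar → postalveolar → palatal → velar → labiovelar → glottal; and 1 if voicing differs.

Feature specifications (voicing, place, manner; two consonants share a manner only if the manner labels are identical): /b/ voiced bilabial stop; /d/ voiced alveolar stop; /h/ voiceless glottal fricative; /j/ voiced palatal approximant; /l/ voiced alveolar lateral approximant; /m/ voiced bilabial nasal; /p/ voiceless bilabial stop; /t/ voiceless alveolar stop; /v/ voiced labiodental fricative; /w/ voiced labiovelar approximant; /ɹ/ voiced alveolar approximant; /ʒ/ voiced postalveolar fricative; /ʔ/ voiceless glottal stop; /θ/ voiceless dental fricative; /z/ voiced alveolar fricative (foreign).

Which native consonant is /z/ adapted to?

/ʒ/ is closest: same manner (fricative), place distance 1 (alveolar→postalveolar), same voicing; total 1. Next closest is /v/ at distance 2.

ʒ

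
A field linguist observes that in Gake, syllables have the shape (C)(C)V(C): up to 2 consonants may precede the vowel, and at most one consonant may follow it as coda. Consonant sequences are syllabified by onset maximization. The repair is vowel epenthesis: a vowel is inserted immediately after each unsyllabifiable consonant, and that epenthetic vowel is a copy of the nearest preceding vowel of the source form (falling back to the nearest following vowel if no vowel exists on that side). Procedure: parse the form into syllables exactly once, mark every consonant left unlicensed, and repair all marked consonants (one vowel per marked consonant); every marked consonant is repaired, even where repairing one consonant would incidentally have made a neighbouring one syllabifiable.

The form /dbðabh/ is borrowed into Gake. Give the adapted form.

dabðabha

The consonants /d/, /h/ cannot be parsed into a legal (C)(C)V(C) syllable (at most one coda consonant is licensed; onsets may contain at most 2 consonants).
Epenthesis after each stranded consonant: /d/ → /da/, /h/ → /ha/.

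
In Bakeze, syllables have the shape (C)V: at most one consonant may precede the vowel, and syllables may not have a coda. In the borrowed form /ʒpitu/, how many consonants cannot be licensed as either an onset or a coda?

Syllabifying with onset maximization leaves /ʒ/ stranded (no codas are permitted; onsets are limited to one consonant).

1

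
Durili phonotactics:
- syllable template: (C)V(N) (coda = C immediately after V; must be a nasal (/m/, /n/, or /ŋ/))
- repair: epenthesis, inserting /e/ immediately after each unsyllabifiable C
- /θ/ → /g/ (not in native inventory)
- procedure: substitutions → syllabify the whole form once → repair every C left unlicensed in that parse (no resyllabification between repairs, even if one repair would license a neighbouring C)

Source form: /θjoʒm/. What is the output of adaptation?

gejoʒeme

Substitution: /θ/ → /g/, giving /gjoʒm/.
The consonants /g/, /ʒ/, /m/ cannot be parsed into a legal (C)V(N) syllable (only a nasal (/m/, /n/, or /ŋ/) is licensed in coda position; onsets are limited to one consonant).
Each unlicensed consonant becomes the onset of a new syllable: /g/ → /ge/, /ʒ/ → /ʒe/, /m/ → /me/.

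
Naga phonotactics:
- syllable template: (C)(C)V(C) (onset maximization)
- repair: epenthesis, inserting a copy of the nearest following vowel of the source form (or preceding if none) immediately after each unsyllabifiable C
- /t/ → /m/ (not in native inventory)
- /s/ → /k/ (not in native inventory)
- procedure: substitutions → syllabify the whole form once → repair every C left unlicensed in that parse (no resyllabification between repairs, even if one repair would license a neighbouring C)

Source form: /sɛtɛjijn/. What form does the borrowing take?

Substitution: /s/ → /k/, /t/ → /m/, giving /kɛmɛjijn/.
Under (C)(C)V(C), the unsyllabifiable consonants are /n/ (at most one coda consonant is licensed; onsets may contain at most 2 consonants).
Each unlicensed consonant becomes the onset of a new syllable: /n/ → /ni/.

kɛmɛjijni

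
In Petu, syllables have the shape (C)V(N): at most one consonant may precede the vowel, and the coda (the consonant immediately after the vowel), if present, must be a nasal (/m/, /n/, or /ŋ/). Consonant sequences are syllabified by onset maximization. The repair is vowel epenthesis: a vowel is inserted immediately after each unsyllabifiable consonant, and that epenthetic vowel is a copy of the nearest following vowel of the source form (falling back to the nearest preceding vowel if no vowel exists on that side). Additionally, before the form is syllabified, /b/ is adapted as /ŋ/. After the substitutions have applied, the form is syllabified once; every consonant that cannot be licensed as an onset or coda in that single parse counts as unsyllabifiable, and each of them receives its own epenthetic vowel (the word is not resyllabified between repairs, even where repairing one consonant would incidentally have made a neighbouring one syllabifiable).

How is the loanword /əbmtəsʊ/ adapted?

Substitution: /b/ → /ŋ/, giving /əŋmtəsʊ/.
Syllabifying with onset maximization leaves /m/ stranded (only a nasal (/m/, /n/, or /ŋ/) is licensed in coda position; onsets are limited to one consonant).
Epenthesis after each stranded consonant: /m/ → /mə/.

əŋmətəsʊ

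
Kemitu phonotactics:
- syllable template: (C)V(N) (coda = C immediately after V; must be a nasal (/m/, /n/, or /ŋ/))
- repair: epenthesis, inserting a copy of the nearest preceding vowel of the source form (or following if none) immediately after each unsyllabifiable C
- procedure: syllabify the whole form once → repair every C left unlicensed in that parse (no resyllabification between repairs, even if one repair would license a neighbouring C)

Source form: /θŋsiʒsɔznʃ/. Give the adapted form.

Syllabifying with onset maximization leaves /θ/, /ŋ/, /ʒ/, /z/, /n/, /ʃ/ stranded (only a nasal (/m/, /n/, or /ŋ/) is licensed in coda position; onsets are limited to one consonant).
Each unlicensed consonant becomes the onset of a new syllable: /θ/ → /θi/, /ŋ/ → /ŋi/, /ʒ/ → /ʒi/, /z/ → /zɔ/, /n/ → /nɔ/, /ʃ/ → /ʃɔ/.

θiŋisiʒisɔzɔnɔʃɔ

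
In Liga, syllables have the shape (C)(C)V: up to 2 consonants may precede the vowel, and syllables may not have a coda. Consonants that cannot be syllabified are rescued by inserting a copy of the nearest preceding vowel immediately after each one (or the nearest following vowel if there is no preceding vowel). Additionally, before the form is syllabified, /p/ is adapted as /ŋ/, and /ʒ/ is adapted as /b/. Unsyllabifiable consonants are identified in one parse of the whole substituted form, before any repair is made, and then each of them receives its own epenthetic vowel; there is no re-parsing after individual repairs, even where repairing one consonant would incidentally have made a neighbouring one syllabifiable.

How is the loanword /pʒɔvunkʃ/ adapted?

ŋbɔvunukuʃu

Substitution: /p/ → /ŋ/, /ʒ/ → /b/, giving /ŋbɔvunkʃ/.
Under (C)(C)V, the unsyllabifiable consonants are /n/, /k/, /ʃ/ (no codas are permitted; onsets may contain at most 2 consonants).
Epenthesis after each stranded consonant: /n/ → /nu/, /k/ → /ku/, /ʃ/ → /ʃu/.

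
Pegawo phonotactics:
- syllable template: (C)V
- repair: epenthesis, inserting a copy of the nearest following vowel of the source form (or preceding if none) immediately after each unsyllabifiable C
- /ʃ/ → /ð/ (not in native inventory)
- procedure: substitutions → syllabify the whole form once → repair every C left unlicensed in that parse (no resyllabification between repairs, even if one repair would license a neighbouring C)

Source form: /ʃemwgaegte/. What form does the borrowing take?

ðemawagaegete

Substitution: /ʃ/ → /ð/, giving /ðemwgaegte/.
The consonants /m/, /w/, /g/ cannot be parsed into a legal (C)V syllable (no codas are permitted; onsets are limited to one consonant).
Inserting the epenthetic vowel yields /m/ → /ma/, /w/ → /wa/, /g/ → /ge/.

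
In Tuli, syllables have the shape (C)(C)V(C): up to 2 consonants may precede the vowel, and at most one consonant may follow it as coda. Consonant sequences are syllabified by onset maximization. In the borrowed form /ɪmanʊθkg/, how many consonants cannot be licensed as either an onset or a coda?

Syllabifying with onset maximization leaves /k/, /g/ stranded (at most one coda consonant is licensed; onsets may contain at most 2 consonants).

2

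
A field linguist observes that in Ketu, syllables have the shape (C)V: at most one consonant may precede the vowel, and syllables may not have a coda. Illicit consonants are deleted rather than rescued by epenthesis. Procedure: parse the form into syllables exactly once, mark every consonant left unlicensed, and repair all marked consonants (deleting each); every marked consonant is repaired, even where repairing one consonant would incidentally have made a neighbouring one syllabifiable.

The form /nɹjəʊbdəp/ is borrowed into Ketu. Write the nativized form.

jəʊdə

Syllabifying with onset maximization leaves /n/, /ɹ/, /b/, /p/ stranded (no codas are permitted; onsets are limited to one consonant).
Deleting the stranded consonants removes /n/, /ɹ/, /b/, /p/.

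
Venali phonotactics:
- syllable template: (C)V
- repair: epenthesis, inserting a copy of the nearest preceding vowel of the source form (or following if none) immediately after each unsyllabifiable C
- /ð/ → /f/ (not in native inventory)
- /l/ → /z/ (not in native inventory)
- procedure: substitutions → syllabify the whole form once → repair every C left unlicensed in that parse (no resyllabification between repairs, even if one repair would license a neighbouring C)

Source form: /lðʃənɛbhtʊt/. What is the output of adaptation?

Substitution: /l/ → /z/, /ð/ → /f/, giving /zfʃənɛbhtʊt/.
Syllabifying with onset maximization leaves /z/, /f/, /b/, /h/, /t/ stranded (no codas are permitted; onsets are limited to one consonant).
Inserting the epenthetic vowel yields /z/ → /zə/, /f/ → /fə/, /b/ → /bɛ/, /h/ → /hɛ/, /t/ → /tʊ/.

zəfəʃənɛbɛhɛtʊtʊ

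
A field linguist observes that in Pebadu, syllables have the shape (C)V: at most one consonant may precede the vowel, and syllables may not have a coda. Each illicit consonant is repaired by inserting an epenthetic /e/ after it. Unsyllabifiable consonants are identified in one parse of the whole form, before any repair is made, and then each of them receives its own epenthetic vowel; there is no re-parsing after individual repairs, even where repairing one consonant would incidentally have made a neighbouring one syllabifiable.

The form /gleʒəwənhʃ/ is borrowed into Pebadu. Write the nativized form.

geleʒəwəneheʃe

Syllabifying with onset maximization leaves /g/, /n/, /h/, /ʃ/ stranded (no codas are permitted; onsets are limited to one consonant).
Inserting the epenthetic vowel yields /g/ → /ge/, /n/ → /ne/, /h/ → /he/, /ʃ/ → /ʃe/.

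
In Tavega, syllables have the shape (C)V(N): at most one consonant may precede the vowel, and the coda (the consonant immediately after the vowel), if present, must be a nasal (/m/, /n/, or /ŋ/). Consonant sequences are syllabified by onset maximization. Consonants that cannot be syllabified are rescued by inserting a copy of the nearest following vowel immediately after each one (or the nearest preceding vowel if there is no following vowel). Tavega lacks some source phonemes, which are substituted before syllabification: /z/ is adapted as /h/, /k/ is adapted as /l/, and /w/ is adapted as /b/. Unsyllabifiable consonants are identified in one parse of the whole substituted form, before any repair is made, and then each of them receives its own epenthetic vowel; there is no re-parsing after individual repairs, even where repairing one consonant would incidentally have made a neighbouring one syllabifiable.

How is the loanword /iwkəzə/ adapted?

Substitution: /w/ → /b/, /k/ → /l/, /z/ → /h/, giving /ibləhə/.
Syllabifying with onset maximization leaves /b/ stranded (only a nasal (/m/, /n/, or /ŋ/) is licensed in coda position; onsets are limited to one consonant).
Inserting the epenthetic vowel yields /b/ → /bə/.

ibələhə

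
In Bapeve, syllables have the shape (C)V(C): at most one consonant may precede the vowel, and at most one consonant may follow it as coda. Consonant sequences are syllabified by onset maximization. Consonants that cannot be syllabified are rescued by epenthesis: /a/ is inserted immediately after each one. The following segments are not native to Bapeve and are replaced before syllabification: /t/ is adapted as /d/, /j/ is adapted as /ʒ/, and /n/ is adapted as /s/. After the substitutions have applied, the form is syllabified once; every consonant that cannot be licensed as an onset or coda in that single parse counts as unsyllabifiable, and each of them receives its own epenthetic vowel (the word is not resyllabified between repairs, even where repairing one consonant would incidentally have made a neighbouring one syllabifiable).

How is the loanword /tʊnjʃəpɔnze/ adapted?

Substitution: /t/ → /d/, /n/ → /s/, /j/ → /ʒ/, giving /dʊsʒʃəpɔsze/.
Syllabifying with onset maximization leaves /ʒ/ stranded (at most one coda consonant is licensed; onsets are limited to one consonant).
Each unlicensed consonant becomes the onset of a new syllable: /ʒ/ → /ʒa/.

dʊsʒaʃəpɔsze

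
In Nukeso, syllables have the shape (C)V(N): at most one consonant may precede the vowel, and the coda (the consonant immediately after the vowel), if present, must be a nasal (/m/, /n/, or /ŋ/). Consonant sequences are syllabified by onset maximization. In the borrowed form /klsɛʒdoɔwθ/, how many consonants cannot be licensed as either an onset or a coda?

Syllabifying with onset maximization leaves /k/, /l/, /ʒ/, /w/, /θ/ stranded (only a nasal (/m/, /n/, or /ŋ/) is licensed in coda position; onsets are limited to one consonant).

5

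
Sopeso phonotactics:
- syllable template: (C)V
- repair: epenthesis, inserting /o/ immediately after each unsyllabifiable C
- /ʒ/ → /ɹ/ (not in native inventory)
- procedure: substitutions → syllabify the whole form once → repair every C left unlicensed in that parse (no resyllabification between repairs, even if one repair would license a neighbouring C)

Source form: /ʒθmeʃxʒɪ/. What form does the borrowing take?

Substitution: /ʒ/ → /ɹ/, giving /ɹθmeʃxɹɪ/.
The consonants /ɹ/, /θ/, /ʃ/, /x/ cannot be parsed into a legal (C)V syllable (no codas are permitted; onsets are limited to one consonant).
Each unlicensed consonant becomes the onset of a new syllable: /ɹ/ → /ɹo/, /θ/ → /θo/, /ʃ/ → /ʃo/, /x/ → /xo/.

ɹoθomeʃoxoɹɪ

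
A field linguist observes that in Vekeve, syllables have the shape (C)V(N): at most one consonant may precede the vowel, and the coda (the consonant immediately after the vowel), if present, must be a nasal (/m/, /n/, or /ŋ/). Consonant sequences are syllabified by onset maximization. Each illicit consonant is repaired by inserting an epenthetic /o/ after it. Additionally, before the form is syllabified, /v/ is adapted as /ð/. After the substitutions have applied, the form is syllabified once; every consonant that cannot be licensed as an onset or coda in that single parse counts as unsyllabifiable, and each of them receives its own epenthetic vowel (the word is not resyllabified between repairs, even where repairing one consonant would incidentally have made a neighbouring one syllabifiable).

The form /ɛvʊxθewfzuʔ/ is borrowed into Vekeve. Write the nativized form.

ɛðʊxoθewofozuʔo

Substitution: /v/ → /ð/, giving /ɛðʊxθewfzuʔ/.
Syllabifying with onset maximization leaves /x/, /w/, /f/, /ʔ/ stranded (only a nasal (/m/, /n/, or /ŋ/) is licensed in coda position; onsets are limited to one consonant).
Each unlicensed consonant becomes the onset of a new syllable: /x/ → /xo/, /w/ → /wo/, /f/ → /fo/, /ʔ/ → /ʔo/.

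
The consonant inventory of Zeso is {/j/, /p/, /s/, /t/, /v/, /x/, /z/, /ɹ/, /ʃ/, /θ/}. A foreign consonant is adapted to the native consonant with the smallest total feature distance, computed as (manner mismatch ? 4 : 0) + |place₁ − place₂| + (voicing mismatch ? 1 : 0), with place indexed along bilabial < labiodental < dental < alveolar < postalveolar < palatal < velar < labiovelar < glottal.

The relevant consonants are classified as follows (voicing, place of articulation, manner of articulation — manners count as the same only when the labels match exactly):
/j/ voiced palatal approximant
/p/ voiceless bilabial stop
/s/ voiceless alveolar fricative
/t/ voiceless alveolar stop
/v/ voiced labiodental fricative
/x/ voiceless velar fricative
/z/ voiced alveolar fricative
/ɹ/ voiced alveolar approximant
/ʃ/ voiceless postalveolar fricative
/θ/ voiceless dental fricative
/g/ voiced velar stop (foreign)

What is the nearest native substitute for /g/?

/t/ is closest: same manner (stop), place distance 3 (velar→alveolar), voicing differs (+1); total 4. Next closest is /j/ at distance 5.

t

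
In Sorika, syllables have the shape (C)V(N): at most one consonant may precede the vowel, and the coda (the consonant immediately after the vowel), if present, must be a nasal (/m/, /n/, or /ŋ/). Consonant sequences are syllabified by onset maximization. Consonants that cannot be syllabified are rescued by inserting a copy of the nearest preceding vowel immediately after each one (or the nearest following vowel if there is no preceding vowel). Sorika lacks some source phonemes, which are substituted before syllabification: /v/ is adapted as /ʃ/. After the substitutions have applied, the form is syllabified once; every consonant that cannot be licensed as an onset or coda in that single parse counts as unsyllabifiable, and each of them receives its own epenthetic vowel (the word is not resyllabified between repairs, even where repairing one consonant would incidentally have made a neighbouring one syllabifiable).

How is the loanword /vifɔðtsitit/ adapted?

Substitution: /v/ → /ʃ/, giving /ʃifɔðtsitit/.
Under (C)V(N), the unsyllabifiable consonants are /ð/, /t/, /t/ (only a nasal (/m/, /n/, or /ŋ/) is licensed in coda position; onsets are limited to one consonant).
Each unlicensed consonant becomes the onset of a new syllable: /ð/ → /ðɔ/, /t/ → /tɔ/, /t/ → /ti/.

ʃifɔðɔtɔsititi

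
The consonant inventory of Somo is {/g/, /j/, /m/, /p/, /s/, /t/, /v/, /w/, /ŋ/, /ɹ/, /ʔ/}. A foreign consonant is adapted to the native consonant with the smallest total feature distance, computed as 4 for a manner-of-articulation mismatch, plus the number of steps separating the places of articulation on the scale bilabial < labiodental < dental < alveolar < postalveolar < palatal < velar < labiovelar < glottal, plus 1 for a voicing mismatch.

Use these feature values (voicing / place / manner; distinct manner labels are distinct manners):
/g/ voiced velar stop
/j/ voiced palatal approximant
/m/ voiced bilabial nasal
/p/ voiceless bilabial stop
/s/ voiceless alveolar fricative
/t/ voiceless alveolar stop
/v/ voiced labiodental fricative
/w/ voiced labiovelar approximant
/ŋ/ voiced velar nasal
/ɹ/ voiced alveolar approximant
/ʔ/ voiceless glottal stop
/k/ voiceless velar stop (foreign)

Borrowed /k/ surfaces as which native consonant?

/g/ is closest: same manner (stop), place distance 0 (velar→velar), voicing differs (+1); total 1. Next closest is /ʔ/ at distance 2.

g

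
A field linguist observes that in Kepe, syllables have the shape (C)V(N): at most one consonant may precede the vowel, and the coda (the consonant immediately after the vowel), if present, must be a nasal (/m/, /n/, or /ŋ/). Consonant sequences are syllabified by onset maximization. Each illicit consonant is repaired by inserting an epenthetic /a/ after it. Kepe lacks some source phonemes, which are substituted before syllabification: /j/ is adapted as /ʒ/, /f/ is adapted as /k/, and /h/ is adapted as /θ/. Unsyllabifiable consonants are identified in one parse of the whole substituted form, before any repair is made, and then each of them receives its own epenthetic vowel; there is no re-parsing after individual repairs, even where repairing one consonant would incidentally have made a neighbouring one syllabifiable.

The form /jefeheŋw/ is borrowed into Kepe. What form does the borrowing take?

ʒekeθeŋwa

Substitution: /j/ → /ʒ/, /f/ → /k/, /h/ → /θ/, giving /ʒekeθeŋw/.
The consonants /w/ cannot be parsed into a legal (C)V(N) syllable (only a nasal (/m/, /n/, or /ŋ/) is licensed in coda position; onsets are limited to one consonant).
Epenthesis after each stranded consonant: /w/ → /wa/.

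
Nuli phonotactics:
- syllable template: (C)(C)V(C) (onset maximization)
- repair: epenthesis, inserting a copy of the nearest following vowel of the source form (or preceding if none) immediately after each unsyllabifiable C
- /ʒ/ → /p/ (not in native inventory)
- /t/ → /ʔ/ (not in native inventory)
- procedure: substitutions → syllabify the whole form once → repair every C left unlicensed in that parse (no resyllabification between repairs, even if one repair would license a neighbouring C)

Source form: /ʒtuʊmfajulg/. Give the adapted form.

pʔuʊmfajulgu

Substitution: /ʒ/ → /p/, /t/ → /ʔ/, giving /pʔuʊmfajulg/.
Under (C)(C)V(C), the unsyllabifiable consonants are /g/ (at most one coda consonant is licensed; onsets may contain at most 2 consonants).
Each unlicensed consonant becomes the onset of a new syllable: /g/ → /gu/.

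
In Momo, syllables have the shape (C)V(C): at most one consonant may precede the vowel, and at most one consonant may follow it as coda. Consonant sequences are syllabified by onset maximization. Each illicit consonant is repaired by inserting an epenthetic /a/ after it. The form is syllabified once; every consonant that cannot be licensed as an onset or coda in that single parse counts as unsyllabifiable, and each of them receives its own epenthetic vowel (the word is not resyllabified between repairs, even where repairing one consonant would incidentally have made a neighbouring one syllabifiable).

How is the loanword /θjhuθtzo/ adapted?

θajahuθtazo

Syllabifying with onset maximization leaves /θ/, /j/, /t/ stranded (at most one coda consonant is licensed; onsets are limited to one consonant).
Inserting the epenthetic vowel yields /θ/ → /θa/, /j/ → /ja/, /t/ → /ta/.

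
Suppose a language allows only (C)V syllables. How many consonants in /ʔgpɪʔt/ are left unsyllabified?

The consonants /ʔ/, /g/, /ʔ/, /t/ cannot be parsed into a legal (C)V syllable (no codas are permitted; onsets are limited to one consonant).

4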